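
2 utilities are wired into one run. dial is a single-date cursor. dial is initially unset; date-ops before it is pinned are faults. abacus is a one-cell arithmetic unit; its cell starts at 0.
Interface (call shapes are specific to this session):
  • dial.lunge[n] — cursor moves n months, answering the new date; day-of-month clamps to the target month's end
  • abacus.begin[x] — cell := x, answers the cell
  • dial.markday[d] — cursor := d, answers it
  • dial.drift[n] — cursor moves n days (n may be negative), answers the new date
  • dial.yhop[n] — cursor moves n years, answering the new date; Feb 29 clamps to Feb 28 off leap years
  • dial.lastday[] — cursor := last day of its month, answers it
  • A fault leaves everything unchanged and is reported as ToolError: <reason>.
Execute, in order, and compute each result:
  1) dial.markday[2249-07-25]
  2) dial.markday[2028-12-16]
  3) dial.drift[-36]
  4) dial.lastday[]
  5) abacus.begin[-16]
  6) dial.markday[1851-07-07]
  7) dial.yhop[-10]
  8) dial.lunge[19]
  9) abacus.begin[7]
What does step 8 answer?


Answer: 1843-02-07

Derivation:
→ markday(d→2249-07-25)
← 2249-07-25
→ markday(d→2028-12-16)
← 2028-12-16
→ drift(n→-36)
← 2028-11-10
→ lastday()
← 2028-11-30
→ begin(x→-16)
← -16
→ markday(d→1851-07-07)
← 1851-07-07
→ yhop(n→-10)
← 1841-07-07
→ lunge(n→19)
← 1843-02-07
→ begin(x→7)
← 7


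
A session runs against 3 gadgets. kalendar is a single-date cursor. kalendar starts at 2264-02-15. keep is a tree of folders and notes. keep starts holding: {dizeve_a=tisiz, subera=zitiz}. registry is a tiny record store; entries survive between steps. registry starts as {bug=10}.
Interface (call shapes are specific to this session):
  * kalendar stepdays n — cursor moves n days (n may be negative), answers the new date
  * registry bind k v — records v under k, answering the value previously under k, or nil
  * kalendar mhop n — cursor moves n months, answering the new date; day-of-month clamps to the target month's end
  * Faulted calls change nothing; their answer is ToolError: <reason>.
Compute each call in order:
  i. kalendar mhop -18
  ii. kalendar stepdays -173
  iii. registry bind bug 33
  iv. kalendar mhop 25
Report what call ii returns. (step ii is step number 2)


$ kalendar mhop n='-18'
:: 2262-08-15
$ kalendar stepdays n='-173'
:: 2262-02-23
$ registry bind k='bug' v='33'
:: 10
$ kalendar mhop n='25'
:: 2264-03-23

Answer: 2262-02-23


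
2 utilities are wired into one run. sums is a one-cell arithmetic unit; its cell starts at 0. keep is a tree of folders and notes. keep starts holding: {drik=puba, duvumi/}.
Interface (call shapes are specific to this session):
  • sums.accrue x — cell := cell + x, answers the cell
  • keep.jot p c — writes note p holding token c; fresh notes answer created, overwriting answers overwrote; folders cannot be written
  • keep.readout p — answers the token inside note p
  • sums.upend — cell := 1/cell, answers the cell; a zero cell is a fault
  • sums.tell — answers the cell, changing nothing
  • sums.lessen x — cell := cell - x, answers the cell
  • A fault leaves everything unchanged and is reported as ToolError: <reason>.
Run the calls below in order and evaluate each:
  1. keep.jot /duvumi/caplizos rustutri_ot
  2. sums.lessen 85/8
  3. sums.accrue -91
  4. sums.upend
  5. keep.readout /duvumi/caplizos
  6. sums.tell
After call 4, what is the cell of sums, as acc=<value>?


# jot(p→/duvumi/caplizos, c→rustutri_ot) ~> created
# lessen(x→85/8) ~> -85/8
# accrue(x→-91) ~> -813/8
# upend() ~> -8/813
# readout(p→/duvumi/caplizos) ~> rustutri_ot
# tell() ~> -8/813

Answer: acc=-8/813


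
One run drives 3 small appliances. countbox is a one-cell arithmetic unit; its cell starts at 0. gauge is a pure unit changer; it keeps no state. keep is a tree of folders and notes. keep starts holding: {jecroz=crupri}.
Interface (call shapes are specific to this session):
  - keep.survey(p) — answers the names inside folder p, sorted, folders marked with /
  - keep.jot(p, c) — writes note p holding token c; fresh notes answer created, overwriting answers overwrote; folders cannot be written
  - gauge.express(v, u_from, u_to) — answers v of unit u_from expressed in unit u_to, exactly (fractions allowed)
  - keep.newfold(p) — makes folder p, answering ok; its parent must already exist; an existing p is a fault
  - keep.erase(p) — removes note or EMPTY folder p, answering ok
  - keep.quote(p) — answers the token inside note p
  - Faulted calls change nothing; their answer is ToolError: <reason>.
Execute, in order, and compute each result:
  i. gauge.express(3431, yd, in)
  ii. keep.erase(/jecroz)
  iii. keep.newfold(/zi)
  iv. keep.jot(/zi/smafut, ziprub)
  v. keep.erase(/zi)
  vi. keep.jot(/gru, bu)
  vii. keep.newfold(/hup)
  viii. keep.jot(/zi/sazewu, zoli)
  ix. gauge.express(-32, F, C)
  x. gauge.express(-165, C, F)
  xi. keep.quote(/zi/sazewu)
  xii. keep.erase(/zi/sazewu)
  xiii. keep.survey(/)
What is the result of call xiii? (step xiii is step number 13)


Answer: [gru, hup/, zi/]

Derivation:
> gauge.express v=3431 u_from=yd u_to=in
:: 123516
> keep.erase p=/jecroz
:: ok
> keep.newfold p=/zi
:: ok
> keep.jot p=/zi/smafut c=ziprub
:: created
> keep.erase p=/zi
:: ToolError: not empty
> keep.jot p=/gru c=bu
:: created
> keep.newfold p=/hup
:: ok
> keep.jot p=/zi/sazewu c=zoli
:: created
> gauge.express v=-32 u_from=F u_to=C
:: -320/9
> gauge.express v=-165 u_from=C u_to=F
:: -265
> keep.quote p=/zi/sazewu
:: zoli
> keep.erase p=/zi/sazewu
:: ok
> keep.survey p=/
:: [gru, hup/, zi/]


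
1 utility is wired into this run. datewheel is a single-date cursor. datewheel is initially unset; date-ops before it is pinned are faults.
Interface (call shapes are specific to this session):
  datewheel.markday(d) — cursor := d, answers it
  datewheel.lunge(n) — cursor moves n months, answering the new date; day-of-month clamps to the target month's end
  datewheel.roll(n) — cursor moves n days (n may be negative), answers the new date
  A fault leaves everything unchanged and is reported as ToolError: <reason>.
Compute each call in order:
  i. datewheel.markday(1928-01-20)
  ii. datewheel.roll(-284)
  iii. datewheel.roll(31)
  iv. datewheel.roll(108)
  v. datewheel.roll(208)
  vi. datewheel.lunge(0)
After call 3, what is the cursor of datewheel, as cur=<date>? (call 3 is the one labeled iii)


Answer: cur=1927-05-12

Derivation:
-- 1. datewheel.markday(d: 1928-01-20) => 1928-01-20
-- 2. datewheel.roll(n: -284) => 1927-04-11
-- 3. datewheel.roll(n: 31) => 1927-05-12
-- 4. datewheel.roll(n: 108) => 1927-08-28
-- 5. datewheel.roll(n: 208) => 1928-03-23
-- 6. datewheel.lunge(n: 0) => 1928-03-23


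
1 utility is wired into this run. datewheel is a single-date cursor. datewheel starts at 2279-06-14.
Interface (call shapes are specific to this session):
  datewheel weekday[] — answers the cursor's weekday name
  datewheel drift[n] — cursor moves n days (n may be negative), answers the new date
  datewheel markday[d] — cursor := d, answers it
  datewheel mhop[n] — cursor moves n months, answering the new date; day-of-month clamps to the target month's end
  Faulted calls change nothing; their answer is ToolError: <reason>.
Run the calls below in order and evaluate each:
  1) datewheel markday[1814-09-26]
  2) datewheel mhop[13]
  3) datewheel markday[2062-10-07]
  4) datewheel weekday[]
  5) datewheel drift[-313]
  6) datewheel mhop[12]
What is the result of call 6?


Answer: 2062-11-28

Derivation:
Do: datewheel markday[d→1814-09-26]
See: 1814-09-26
Do: datewheel mhop[n→13]
See: 1815-10-26
Do: datewheel markday[d→2062-10-07]
See: 2062-10-07
Do: datewheel weekday[]
See: Saturday
Do: datewheel drift[n→-313]
See: 2061-11-28
Do: datewheel mhop[n→12]
See: 2062-11-28


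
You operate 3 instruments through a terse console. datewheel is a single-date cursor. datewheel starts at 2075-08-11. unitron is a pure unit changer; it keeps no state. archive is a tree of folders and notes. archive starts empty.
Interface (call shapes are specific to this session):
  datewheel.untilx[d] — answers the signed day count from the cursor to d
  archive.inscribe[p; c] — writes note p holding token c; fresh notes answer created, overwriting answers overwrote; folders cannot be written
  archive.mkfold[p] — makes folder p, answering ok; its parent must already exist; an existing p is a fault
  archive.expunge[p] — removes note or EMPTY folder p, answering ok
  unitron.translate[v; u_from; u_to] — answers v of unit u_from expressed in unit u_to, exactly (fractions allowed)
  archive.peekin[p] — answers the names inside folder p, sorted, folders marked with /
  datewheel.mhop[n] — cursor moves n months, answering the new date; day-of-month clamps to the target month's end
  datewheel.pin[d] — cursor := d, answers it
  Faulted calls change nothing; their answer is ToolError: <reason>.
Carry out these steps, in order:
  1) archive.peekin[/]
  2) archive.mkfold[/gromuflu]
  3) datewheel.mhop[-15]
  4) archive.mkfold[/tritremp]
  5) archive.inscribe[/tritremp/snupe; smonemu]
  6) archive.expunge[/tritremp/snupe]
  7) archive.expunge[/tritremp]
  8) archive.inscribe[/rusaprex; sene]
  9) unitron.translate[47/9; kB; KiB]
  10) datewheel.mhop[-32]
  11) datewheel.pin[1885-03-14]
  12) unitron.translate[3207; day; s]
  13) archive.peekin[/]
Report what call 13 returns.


Now I run archive.peekin using p: /, and observe [].
I use archive.mkfold using p: /gromuflu: ok.
Then datewheel.mhop using n: -15, which returns 2074-05-11.
Calling archive.mkfold using p: /tritremp, which returns ok.
I try archive.inscribe using p: /tritremp/snupe, c: smonemu: created.
Using archive.expunge using p: /tritremp/snupe, and observe ok.
I invoke archive.expunge using p: /tritremp, yielding ok.
I run archive.inscribe using p: /rusaprex, c: sene, and see created.
Calling unitron.translate using v: 47/9, u_from: kB, u_to: KiB, which returns 5875/1152.
I run datewheel.mhop using n: -32, → 2071-09-11.
Using datewheel.pin using d: 1885-03-14: 1885-03-14.
Calling unitron.translate using v: 3207, u_from: day, u_to: s, which returns 277084800.
Now I run archive.peekin using p: /, giving [gromuflu/, rusaprex].

Answer: [gromuflu/, rusaprex]


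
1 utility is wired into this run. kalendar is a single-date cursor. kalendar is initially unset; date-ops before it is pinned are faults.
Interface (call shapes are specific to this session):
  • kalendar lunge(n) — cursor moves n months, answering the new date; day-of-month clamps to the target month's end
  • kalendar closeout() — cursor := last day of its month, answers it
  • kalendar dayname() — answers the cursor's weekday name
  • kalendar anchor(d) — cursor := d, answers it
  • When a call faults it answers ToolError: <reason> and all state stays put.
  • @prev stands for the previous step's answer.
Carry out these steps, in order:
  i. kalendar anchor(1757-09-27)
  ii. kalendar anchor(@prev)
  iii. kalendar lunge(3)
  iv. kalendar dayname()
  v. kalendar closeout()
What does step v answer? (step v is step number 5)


Answer: 1757-12-31

Derivation:
! kalendar anchor(d→1757-09-27) -> 1757-09-27
! kalendar anchor(d→@prev) -> 1757-09-27
! kalendar lunge(n→3) -> 1757-12-27
! kalendar dayname() -> Tuesday
! kalendar closeout() -> 1757-12-31


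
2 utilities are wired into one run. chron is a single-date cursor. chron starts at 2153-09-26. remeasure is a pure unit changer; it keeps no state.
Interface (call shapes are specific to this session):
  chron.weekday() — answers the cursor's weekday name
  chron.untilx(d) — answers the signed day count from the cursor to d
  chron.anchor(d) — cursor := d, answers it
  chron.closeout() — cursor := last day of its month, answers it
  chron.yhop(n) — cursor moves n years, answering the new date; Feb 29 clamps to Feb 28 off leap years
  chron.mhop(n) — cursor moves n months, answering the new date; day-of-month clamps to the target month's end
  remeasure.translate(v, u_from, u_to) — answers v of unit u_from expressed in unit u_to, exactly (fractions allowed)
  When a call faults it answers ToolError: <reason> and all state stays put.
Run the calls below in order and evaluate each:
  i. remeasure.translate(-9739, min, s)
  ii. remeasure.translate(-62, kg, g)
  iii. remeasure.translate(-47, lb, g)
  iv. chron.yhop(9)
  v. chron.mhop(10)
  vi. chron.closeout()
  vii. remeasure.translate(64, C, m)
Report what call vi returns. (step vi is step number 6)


>>> remeasure.translate v: -9739 u_from: min u_to: s
:: -584340
>>> remeasure.translate v: -62 u_from: kg u_to: g
:: -62000
>>> remeasure.translate v: -47 u_from: lb u_to: g
:: -2131884139/100000
>>> chron.yhop n: 9
:: 2162-09-26
>>> chron.mhop n: 10
:: 2163-07-26
>>> chron.closeout
:: 2163-07-31
>>> remeasure.translate v: 64 u_from: C u_to: m
:: ToolError: incompatible units

Answer: 2163-07-31


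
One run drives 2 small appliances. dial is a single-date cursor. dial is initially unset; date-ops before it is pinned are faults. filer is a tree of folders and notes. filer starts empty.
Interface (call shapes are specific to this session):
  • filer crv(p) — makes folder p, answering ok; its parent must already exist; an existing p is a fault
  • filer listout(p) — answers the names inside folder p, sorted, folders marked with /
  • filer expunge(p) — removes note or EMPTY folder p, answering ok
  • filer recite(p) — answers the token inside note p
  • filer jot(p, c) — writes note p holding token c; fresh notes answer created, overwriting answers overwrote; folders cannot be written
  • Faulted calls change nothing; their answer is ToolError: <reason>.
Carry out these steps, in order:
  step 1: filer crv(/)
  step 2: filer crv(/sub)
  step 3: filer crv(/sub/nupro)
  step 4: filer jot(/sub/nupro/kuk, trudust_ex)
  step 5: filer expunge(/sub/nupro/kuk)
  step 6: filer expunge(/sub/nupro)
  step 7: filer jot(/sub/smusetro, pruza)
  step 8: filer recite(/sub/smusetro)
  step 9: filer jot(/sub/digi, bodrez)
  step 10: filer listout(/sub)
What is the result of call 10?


Answer: [digi, smusetro]

Derivation:
==> filer crv(/)
<== ToolError: exists
==> filer crv(/sub)
<== ok
==> filer crv(/sub/nupro)
<== ok
==> filer jot(/sub/nupro/kuk, trudust_ex)
<== created
==> filer expunge(/sub/nupro/kuk)
<== ok
==> filer expunge(/sub/nupro)
<== ok
==> filer jot(/sub/smusetro, pruza)
<== created
==> filer recite(/sub/smusetro)
<== pruza
==> filer jot(/sub/digi, bodrez)
<== created
==> filer listout(/sub)
<== [digi, smusetro]


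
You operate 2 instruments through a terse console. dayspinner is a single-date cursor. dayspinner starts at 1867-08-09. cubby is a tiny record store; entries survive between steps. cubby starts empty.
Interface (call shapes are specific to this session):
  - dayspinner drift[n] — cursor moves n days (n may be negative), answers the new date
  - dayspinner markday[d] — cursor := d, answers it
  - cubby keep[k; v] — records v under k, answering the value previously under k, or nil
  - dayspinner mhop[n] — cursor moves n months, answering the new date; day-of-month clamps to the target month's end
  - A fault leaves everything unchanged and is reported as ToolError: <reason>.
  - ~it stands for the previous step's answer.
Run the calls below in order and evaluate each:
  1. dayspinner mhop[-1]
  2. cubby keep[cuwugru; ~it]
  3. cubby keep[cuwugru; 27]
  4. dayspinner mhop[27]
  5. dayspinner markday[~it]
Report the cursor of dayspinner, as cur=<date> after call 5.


Answer: cur=1869-10-09

Derivation:
% 1. dayspinner mhop(n='-1') -> 1867-07-09
% 2. cubby keep(k='cuwugru', v='~it') -> nil
% 3. cubby keep(k='cuwugru', v='27') -> 1867-07-09
% 4. dayspinner mhop(n='27') -> 1869-10-09
% 5. dayspinner markday(d='~it') -> 1869-10-09


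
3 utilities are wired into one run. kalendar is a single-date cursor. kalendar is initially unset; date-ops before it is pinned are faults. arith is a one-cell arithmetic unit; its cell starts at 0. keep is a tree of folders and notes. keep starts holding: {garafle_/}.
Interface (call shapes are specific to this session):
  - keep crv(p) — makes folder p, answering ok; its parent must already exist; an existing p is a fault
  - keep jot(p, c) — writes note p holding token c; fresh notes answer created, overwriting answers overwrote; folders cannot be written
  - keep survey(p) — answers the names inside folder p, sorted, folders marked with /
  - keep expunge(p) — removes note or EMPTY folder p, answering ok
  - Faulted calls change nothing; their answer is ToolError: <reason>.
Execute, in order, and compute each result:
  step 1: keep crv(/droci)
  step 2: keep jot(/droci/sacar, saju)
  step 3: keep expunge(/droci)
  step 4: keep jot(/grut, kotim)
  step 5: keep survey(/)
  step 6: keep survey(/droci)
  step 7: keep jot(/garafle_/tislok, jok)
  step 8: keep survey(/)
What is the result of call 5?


Invoking keep crv(/droci), and see ok.
Invoking keep jot(/droci/sacar, saju), giving created.
Now I run keep expunge(/droci), yielding ToolError: not empty.
Then keep jot(/grut, kotim), giving created.
I use keep survey(/), and observe [droci/, garafle_/, grut].
Next I call keep survey(/droci): [sacar].
I try keep jot(/garafle_/tislok, jok): created.
Invoking keep survey(/), and get [droci/, garafle_/, grut].

Answer: [droci/, garafle_/, grut]


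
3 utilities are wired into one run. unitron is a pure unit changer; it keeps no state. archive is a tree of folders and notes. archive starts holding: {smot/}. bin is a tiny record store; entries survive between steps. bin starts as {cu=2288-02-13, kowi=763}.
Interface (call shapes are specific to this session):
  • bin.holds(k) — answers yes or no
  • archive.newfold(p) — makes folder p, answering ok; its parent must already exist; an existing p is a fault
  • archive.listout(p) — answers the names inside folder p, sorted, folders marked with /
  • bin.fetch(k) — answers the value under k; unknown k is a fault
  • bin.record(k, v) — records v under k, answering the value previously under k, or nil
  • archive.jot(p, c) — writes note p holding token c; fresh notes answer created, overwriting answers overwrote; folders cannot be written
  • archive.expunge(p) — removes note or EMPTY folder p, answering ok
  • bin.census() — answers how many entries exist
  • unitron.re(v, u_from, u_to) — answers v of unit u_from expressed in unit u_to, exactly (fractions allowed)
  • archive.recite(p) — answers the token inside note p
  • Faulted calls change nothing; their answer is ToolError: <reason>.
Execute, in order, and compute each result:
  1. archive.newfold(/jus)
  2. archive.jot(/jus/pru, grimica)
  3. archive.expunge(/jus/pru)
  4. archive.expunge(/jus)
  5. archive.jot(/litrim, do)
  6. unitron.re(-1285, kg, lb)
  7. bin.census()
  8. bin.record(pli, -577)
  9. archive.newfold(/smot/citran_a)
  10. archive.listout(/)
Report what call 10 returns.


Answer: [litrim, smot/]

Derivation:
Using newfold passing /jus, yielding ok.
Calling jot passing /jus/pru, grimica: created.
Invoking expunge passing /jus/pru, and see ok.
Using expunge passing /jus, and observe ok.
Invoking jot passing /litrim, do, → created.
Using re passing -1285, kg, lb: -128500000000/45359237.
I try census(), → 2.
Using record passing pli, -577, and observe nil.
Calling newfold passing /smot/citran_a: ok.
Now I run listout passing /: [litrim, smot/].


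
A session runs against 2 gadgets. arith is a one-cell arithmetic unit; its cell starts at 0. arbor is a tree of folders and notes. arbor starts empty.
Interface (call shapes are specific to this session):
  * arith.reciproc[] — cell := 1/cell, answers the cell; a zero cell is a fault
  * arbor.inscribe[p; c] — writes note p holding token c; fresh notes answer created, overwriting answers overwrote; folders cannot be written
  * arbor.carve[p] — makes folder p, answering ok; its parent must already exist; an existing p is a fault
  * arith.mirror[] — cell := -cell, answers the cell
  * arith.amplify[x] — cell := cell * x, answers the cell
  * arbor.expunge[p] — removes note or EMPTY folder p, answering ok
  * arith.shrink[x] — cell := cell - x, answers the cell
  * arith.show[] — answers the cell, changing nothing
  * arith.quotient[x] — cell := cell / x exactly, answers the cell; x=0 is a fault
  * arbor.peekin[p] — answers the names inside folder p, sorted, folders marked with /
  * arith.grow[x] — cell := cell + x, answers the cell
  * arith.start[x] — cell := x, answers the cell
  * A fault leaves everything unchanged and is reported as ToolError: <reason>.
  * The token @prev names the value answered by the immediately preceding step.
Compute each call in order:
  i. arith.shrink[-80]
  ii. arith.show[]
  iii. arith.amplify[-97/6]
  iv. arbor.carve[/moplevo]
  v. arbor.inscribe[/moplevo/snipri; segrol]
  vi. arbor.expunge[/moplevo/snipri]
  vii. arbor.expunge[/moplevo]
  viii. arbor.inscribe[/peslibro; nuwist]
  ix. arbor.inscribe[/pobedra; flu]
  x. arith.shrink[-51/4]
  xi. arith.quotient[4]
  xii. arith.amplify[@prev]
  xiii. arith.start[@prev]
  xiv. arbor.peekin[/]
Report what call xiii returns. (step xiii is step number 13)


Answer: 236144689/2304

Derivation:
~$ arith.shrink -80
  80
~$ arith.show
  80
~$ arith.amplify -97/6
  -3880/3
~$ arbor.carve /moplevo
  ok
~$ arbor.inscribe /moplevo/snipri segrol
  created
~$ arbor.expunge /moplevo/snipri
  ok
~$ arbor.expunge /moplevo
  ok
~$ arbor.inscribe /peslibro nuwist
  created
~$ arbor.inscribe /pobedra flu
  created
~$ arith.shrink -51/4
  -15367/12
~$ arith.quotient 4
  -15367/48
~$ arith.amplify @prev
  236144689/2304
~$ arith.start @prev
  236144689/2304
~$ arbor.peekin /
  [peslibro, pobedra]


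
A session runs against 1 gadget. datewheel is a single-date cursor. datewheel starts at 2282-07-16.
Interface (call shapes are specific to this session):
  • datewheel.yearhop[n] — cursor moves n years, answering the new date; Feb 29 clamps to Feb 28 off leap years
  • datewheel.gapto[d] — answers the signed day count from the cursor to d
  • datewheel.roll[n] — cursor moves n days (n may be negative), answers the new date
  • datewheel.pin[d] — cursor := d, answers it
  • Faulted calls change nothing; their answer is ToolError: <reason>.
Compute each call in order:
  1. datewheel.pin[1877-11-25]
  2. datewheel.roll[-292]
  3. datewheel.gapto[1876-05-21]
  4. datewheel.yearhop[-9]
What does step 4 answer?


Answer: 1868-02-06

Derivation:
[in] datewheel.pin 1877-11-25
[out] 1877-11-25
[in] datewheel.roll -292
[out] 1877-02-06
[in] datewheel.gapto 1876-05-21
[out] -261
[in] datewheel.yearhop -9
[out] 1868-02-06


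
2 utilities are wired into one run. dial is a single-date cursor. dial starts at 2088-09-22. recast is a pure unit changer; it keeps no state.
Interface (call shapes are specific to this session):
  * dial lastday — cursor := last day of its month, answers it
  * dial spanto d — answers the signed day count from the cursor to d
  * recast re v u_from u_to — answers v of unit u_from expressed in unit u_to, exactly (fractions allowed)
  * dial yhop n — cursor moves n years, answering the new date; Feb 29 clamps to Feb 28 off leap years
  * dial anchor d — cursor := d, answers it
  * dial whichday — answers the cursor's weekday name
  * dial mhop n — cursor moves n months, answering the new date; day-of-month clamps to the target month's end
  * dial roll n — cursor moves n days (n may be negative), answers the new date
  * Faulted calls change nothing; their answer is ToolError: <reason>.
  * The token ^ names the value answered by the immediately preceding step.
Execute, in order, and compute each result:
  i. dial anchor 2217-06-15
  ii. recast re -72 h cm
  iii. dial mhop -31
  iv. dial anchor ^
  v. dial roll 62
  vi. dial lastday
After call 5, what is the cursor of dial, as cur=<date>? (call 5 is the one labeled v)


Then dial anchor using d='2217-06-15', and observe 2217-06-15.
Then recast re using v='-72', u_from='h', u_to='cm': ToolError: incompatible units.
Next I call dial mhop using n='-31', giving 2214-11-15.
I try dial anchor using d='^', — result: 2214-11-15.
Invoking dial roll using n='62', giving 2215-01-16.
I invoke dial lastday(), and observe 2215-01-31.

Answer: cur=2215-01-16


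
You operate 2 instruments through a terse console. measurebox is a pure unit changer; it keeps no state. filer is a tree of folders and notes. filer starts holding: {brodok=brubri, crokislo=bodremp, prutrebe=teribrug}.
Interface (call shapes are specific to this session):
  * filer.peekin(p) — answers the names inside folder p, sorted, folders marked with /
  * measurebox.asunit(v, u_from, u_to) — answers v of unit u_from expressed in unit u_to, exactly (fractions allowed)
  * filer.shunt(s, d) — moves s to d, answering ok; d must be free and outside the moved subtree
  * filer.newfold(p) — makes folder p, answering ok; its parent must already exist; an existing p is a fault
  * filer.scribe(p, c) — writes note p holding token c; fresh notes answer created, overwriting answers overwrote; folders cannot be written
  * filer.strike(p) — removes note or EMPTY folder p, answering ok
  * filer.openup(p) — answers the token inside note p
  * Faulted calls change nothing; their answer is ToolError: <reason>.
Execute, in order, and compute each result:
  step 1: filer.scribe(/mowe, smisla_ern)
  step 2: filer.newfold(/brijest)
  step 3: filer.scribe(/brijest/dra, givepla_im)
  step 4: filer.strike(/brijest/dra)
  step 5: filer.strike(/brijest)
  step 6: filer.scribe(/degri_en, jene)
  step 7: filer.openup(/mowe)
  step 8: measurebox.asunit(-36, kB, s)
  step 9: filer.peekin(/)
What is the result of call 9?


! filer.scribe(p=/mowe, c=smisla_ern) -> created
! filer.newfold(p=/brijest) -> ok
! filer.scribe(p=/brijest/dra, c=givepla_im) -> created
! filer.strike(p=/brijest/dra) -> ok
! filer.strike(p=/brijest) -> ok
! filer.scribe(p=/degri_en, c=jene) -> created
! filer.openup(p=/mowe) -> smisla_ern
! measurebox.asunit(v=-36, u_from=kB, u_to=s) -> ToolError: incompatible units
! filer.peekin(p=/) -> [brodok, crokislo, degri_en, mowe, prutrebe]

Answer: [brodok, crokislo, degri_en, mowe, prutrebe]


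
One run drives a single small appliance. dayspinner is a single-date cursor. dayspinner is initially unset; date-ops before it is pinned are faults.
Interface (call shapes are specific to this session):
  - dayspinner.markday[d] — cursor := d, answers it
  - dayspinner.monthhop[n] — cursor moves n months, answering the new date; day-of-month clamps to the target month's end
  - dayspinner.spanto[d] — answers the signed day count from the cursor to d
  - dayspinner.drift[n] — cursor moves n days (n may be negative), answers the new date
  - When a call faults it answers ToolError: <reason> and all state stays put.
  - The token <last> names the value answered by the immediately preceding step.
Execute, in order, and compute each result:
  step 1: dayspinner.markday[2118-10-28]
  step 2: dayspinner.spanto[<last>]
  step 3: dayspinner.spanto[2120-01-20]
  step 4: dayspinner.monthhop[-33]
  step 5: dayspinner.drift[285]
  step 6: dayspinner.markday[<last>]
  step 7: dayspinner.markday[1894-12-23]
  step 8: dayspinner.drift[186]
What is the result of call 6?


Answer: 2116-11-08

Derivation:
// 1. markday(2118-10-28) : 2118-10-28
// 2. spanto(<last>) : 0
// 3. spanto(2120-01-20) : 449
// 4. monthhop(-33) : 2116-01-28
// 5. drift(285) : 2116-11-08
// 6. markday(<last>) : 2116-11-08
// 7. markday(1894-12-23) : 1894-12-23
// 8. drift(186) : 1895-06-27


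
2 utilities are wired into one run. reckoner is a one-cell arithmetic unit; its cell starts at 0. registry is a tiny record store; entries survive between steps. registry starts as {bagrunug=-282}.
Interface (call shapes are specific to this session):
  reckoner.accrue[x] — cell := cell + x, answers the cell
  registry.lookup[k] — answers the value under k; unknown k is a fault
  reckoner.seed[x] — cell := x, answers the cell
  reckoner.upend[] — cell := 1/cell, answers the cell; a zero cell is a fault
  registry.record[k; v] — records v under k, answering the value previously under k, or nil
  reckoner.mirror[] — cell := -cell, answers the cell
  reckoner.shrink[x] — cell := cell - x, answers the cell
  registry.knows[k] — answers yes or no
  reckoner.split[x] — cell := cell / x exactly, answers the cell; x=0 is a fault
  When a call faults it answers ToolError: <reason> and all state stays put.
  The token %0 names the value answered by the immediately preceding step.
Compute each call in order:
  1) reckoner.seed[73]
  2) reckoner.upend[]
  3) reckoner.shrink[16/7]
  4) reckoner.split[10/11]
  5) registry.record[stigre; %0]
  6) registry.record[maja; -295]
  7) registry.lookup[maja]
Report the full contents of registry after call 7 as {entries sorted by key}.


// 1. reckoner.seed(x: 73) => 73
// 2. reckoner.upend() => 1/73
// 3. reckoner.shrink(x: 16/7) => -1161/511
// 4. reckoner.split(x: 10/11) => -12771/5110
// 5. registry.record(k: stigre, v: %0) => nil
// 6. registry.record(k: maja, v: -295) => nil
// 7. registry.lookup(k: maja) => -295

Answer: {bagrunug=-282, maja=-295, stigre=-12771/5110}


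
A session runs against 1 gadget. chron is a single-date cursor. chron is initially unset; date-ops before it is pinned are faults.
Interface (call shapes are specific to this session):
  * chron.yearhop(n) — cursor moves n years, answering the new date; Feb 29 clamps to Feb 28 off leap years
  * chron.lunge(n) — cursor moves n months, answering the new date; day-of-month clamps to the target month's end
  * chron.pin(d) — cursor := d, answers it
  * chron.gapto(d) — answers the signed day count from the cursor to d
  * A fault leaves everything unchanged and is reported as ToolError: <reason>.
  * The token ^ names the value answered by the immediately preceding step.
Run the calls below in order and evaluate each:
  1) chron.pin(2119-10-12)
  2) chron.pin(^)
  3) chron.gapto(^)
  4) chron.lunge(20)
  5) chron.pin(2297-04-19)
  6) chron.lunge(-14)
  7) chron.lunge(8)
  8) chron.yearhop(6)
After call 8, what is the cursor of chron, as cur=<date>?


Answer: cur=2302-10-19

Derivation:
I run chron.pin on d=2119-10-12: 2119-10-12.
I run chron.pin on d=^, — result: 2119-10-12.
Invoking chron.gapto on d=^, giving 0.
I try chron.lunge on n=20, and observe 2121-06-12.
Invoking chron.pin on d=2297-04-19: 2297-04-19.
I call chron.lunge on n=-14, — result: 2296-02-19.
I call chron.lunge on n=8, giving 2296-10-19.
I invoke chron.yearhop on n=6: 2302-10-19.


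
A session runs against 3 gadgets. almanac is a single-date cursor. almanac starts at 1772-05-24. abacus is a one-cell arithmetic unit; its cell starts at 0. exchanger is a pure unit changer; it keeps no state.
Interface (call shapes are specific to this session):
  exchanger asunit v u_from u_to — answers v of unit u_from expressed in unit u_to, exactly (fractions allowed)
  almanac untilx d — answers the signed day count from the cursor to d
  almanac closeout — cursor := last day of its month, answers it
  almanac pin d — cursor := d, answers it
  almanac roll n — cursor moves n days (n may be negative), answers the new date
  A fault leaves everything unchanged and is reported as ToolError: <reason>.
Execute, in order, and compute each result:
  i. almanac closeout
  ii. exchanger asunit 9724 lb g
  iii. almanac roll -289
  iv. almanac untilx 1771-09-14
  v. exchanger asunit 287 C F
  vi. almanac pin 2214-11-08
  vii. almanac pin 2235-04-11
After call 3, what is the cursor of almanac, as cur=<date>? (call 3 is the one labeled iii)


==> almanac closeout()
<== 1772-05-31
==> exchanger asunit(v='9724', u_from='lb', u_to='g')
<== 110268305147/25000
==> almanac roll(n='-289')
<== 1771-08-16
==> almanac untilx(d='1771-09-14')
<== 29
==> exchanger asunit(v='287', u_from='C', u_to='F')
<== 2743/5
==> almanac pin(d='2214-11-08')
<== 2214-11-08
==> almanac pin(d='2235-04-11')
<== 2235-04-11

Answer: cur=1771-08-16


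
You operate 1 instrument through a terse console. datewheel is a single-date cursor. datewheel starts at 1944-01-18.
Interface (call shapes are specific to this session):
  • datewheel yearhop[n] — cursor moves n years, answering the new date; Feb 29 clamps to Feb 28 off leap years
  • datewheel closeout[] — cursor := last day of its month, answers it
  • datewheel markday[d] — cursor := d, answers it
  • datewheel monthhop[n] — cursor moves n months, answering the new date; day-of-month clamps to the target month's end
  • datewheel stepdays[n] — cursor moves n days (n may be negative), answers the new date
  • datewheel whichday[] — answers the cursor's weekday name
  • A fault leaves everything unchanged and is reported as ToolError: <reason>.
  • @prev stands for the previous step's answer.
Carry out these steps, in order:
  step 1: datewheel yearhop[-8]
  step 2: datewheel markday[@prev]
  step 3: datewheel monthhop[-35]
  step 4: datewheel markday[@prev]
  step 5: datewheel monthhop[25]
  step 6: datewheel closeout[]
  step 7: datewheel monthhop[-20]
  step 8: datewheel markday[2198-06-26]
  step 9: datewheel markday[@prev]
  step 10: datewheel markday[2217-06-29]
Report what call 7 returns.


$ datewheel yearhop n→-8
:: 1936-01-18
$ datewheel markday d→@prev
:: 1936-01-18
$ datewheel monthhop n→-35
:: 1933-02-18
$ datewheel markday d→@prev
:: 1933-02-18
$ datewheel monthhop n→25
:: 1935-03-18
$ datewheel closeout
:: 1935-03-31
$ datewheel monthhop n→-20
:: 1933-07-31
$ datewheel markday d→2198-06-26
:: 2198-06-26
$ datewheel markday d→@prev
:: 2198-06-26
$ datewheel markday d→2217-06-29
:: 2217-06-29

Answer: 1933-07-31


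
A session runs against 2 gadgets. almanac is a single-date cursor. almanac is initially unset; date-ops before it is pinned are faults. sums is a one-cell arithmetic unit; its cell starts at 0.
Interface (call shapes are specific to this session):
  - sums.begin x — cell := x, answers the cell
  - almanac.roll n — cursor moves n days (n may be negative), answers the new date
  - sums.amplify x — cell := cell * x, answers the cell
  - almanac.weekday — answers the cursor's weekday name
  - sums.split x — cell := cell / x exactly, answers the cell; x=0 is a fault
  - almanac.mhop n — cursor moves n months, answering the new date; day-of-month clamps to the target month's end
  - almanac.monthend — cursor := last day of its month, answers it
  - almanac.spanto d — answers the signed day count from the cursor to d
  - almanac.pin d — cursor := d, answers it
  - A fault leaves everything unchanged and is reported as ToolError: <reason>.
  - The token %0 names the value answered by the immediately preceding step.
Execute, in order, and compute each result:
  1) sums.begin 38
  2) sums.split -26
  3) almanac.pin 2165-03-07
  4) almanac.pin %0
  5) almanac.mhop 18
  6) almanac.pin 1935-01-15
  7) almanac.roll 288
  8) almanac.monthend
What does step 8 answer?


% 1. begin(38) => 38
% 2. split(-26) => -19/13
% 3. pin(2165-03-07) => 2165-03-07
% 4. pin(%0) => 2165-03-07
% 5. mhop(18) => 2166-09-07
% 6. pin(1935-01-15) => 1935-01-15
% 7. roll(288) => 1935-10-30
% 8. monthend() => 1935-10-31

Answer: 1935-10-31


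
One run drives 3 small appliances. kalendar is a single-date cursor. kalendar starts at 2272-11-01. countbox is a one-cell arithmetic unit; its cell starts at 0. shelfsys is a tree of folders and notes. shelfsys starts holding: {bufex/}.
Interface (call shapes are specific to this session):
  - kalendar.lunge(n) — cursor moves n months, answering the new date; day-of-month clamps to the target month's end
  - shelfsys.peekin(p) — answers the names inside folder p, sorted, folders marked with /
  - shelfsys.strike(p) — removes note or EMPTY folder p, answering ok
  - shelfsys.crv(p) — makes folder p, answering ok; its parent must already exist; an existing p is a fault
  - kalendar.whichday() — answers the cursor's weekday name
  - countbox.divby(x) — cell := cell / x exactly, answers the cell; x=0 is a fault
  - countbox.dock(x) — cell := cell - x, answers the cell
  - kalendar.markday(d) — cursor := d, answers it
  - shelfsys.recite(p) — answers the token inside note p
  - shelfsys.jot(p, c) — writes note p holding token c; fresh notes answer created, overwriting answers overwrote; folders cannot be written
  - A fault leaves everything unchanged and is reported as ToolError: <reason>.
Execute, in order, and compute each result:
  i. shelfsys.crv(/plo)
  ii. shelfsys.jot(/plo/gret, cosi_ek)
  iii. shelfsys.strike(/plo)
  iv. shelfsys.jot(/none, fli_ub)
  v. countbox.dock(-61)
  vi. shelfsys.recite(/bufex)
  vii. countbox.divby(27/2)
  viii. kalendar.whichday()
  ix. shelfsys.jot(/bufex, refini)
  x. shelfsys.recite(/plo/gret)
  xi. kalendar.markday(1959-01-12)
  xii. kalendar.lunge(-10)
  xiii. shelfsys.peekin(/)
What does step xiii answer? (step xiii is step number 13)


Then crv(p=/plo), which returns ok.
I run jot(p=/plo/gret, c=cosi_ek), giving created.
I call strike(p=/plo), yielding ToolError: not empty.
Calling jot(p=/none, c=fli_ub): created.
I call dock(x=-61), and see 61.
Next I call recite(p=/bufex), and observe ToolError: is a directory.
I run divby(x=27/2): 122/27.
Using whichday, giving Friday.
Then jot(p=/bufex, c=refini): ToolError: is a directory.
I run recite(p=/plo/gret), → cosi_ek.
Calling markday(d=1959-01-12), and get 1959-01-12.
I use lunge(n=-10), and see 1958-03-12.
Now I run peekin(p=/), which returns [bufex/, none, plo/].

Answer: [bufex/, none, plo/]


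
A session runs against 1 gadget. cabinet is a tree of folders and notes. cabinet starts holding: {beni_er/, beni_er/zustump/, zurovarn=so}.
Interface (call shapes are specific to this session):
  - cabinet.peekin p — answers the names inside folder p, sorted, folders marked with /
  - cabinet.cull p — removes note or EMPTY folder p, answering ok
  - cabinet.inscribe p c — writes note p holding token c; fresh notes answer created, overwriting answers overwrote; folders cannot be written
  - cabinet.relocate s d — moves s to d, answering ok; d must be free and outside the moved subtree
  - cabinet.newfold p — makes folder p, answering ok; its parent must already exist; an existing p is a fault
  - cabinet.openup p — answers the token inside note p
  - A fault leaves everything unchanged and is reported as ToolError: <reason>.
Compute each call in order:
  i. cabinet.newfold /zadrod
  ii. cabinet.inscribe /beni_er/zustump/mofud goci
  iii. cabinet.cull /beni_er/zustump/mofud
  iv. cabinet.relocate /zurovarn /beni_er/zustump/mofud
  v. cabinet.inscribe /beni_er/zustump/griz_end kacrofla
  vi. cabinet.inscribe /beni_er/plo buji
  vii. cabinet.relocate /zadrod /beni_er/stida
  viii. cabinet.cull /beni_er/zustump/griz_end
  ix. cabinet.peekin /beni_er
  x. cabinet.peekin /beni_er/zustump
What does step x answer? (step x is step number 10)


Act: newfold[/zadrod]
Obs: ok
Act: inscribe[/beni_er/zustump/mofud; goci]
Obs: created
Act: cull[/beni_er/zustump/mofud]
Obs: ok
Act: relocate[/zurovarn; /beni_er/zustump/mofud]
Obs: ok
Act: inscribe[/beni_er/zustump/griz_end; kacrofla]
Obs: created
Act: inscribe[/beni_er/plo; buji]
Obs: created
Act: relocate[/zadrod; /beni_er/stida]
Obs: ok
Act: cull[/beni_er/zustump/griz_end]
Obs: ok
Act: peekin[/beni_er]
Obs: [plo, stida/, zustump/]
Act: peekin[/beni_er/zustump]
Obs: [mofud]

Answer: [mofud]


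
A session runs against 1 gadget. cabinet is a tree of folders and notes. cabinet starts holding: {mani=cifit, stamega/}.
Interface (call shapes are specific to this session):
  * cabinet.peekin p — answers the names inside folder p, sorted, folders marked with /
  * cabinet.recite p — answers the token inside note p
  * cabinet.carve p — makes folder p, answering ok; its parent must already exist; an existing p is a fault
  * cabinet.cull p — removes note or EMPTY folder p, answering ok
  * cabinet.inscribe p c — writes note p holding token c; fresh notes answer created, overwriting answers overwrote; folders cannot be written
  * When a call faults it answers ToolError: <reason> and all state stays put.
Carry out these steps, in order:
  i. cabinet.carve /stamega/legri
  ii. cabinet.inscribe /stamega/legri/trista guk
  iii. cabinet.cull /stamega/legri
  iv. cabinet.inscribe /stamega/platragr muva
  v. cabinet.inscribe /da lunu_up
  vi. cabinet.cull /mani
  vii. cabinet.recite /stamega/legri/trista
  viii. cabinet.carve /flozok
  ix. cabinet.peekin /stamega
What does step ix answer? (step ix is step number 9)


Answer: [legri/, platragr]

Derivation:
→ carve(/stamega/legri)
← ok
→ inscribe(/stamega/legri/trista, guk)
← created
→ cull(/stamega/legri)
← ToolError: not empty
→ inscribe(/stamega/platragr, muva)
← created
→ inscribe(/da, lunu_up)
← created
→ cull(/mani)
← ok
→ recite(/stamega/legri/trista)
← guk
→ carve(/flozok)
← ok
→ peekin(/stamega)
← [legri/, platragr]
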